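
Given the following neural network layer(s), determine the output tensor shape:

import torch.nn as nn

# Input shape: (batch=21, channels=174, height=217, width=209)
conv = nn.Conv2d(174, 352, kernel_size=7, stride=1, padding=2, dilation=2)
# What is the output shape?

Input shape: (21, 174, 217, 209)
Output shape: (21, 352, 209, 201)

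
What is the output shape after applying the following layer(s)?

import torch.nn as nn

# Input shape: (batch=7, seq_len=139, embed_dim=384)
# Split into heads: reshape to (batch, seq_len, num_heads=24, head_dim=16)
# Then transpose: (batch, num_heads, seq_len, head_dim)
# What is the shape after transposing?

Input shape: (7, 139, 384)
  -> after reshape: (7, 139, 24, 16)
Output shape: (7, 24, 139, 16)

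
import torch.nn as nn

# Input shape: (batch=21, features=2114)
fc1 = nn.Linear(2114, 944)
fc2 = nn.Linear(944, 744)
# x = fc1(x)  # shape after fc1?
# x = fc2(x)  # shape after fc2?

Input shape: (21, 2114)
  -> after fc1: (21, 944)
Output shape: (21, 744)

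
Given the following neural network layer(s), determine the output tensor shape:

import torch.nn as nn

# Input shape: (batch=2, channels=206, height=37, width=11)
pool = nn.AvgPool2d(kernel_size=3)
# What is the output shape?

Input shape: (2, 206, 37, 11)
Output shape: (2, 206, 12, 3)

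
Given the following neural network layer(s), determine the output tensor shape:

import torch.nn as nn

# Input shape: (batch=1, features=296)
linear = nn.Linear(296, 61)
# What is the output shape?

Input shape: (1, 296)
Output shape: (1, 61)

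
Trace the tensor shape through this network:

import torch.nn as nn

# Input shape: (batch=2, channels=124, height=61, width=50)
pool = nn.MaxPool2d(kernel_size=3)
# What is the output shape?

Input shape: (2, 124, 61, 50)
Output shape: (2, 124, 20, 16)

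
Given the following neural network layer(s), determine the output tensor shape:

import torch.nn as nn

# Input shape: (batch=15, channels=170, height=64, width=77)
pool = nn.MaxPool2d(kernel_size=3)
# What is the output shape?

Input shape: (15, 170, 64, 77)
Output shape: (15, 170, 21, 25)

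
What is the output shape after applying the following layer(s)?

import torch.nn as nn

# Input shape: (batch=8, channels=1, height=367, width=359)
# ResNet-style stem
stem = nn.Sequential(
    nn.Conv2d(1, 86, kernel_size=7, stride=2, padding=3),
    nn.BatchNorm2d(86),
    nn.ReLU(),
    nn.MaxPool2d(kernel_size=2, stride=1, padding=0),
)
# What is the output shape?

Input shape: (8, 1, 367, 359)
  -> after Conv2d 7x7 stride=2: (8, 86, 184, 180)
Output shape: (8, 86, 183, 179)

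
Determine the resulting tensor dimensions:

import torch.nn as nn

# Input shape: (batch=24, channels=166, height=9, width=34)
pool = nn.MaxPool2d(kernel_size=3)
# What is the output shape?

Input shape: (24, 166, 9, 34)
Output shape: (24, 166, 3, 11)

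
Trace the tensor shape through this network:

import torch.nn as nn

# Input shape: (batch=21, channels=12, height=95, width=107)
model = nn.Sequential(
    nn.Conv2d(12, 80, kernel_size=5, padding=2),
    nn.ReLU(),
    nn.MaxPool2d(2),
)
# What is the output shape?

Input shape: (21, 12, 95, 107)
  -> after Conv2d: (21, 80, 95, 107)
  -> after ReLU: (21, 80, 95, 107)
Output shape: (21, 80, 47, 53)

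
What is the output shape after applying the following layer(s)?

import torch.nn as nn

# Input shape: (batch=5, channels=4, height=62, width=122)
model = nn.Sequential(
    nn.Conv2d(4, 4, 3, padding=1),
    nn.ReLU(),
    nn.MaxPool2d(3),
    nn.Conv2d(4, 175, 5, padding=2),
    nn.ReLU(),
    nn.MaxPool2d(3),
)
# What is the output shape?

Input shape: (5, 4, 62, 122)
  -> after first Conv2d: (5, 4, 62, 122)
  -> after first MaxPool2d: (5, 4, 20, 40)
  -> after second Conv2d: (5, 175, 20, 40)
Output shape: (5, 175, 6, 13)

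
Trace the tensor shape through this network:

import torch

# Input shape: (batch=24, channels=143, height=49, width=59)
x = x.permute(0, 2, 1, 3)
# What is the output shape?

Input shape: (24, 143, 49, 59)
Output shape: (24, 49, 143, 59)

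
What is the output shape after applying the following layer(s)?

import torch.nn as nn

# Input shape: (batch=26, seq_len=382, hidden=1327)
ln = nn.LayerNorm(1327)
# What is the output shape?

Input shape: (26, 382, 1327)
Output shape: (26, 382, 1327)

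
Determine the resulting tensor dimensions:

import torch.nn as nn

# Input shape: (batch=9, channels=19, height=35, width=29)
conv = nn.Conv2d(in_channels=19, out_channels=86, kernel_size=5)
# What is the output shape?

Input shape: (9, 19, 35, 29)
Output shape: (9, 86, 31, 25)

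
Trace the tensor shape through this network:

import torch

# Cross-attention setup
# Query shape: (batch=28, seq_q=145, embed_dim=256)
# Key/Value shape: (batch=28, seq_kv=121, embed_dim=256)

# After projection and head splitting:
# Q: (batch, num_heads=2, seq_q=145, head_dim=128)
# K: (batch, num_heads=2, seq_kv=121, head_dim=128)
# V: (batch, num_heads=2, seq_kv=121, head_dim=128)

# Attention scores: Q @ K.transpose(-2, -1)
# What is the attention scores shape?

Input shape: (28, 145, 256)
Output shape: (28, 2, 145, 121)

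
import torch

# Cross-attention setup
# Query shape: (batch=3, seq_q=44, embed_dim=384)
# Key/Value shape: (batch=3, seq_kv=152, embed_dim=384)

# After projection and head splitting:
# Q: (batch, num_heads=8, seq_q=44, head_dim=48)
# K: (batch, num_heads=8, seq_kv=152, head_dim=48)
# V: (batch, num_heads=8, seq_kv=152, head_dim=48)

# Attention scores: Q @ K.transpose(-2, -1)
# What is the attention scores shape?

Input shape: (3, 44, 384)
Output shape: (3, 8, 44, 152)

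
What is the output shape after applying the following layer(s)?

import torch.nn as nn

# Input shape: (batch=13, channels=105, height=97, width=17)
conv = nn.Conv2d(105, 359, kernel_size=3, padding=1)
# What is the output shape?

Input shape: (13, 105, 97, 17)
Output shape: (13, 359, 97, 17)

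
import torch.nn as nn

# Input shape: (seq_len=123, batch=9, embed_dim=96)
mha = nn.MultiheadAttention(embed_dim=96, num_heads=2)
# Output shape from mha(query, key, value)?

Input shape: (123, 9, 96)
Output shape: (123, 9, 96)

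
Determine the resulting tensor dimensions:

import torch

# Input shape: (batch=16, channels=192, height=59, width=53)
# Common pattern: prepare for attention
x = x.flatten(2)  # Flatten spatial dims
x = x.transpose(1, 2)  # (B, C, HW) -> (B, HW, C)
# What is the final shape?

Input shape: (16, 192, 59, 53)
  -> after flatten(2): (16, 192, 3127)
Output shape: (16, 3127, 192)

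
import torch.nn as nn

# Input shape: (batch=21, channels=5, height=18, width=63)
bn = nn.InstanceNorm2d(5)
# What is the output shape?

Input shape: (21, 5, 18, 63)
Output shape: (21, 5, 18, 63)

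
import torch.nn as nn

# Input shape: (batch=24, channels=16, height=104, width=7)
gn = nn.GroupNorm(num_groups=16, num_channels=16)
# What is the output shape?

Input shape: (24, 16, 104, 7)
Output shape: (24, 16, 104, 7)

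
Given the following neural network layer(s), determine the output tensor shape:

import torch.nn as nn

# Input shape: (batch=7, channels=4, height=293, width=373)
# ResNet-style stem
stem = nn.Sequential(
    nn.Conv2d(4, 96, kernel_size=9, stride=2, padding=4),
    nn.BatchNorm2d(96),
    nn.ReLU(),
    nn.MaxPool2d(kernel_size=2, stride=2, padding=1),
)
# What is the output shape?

Input shape: (7, 4, 293, 373)
  -> after Conv2d 9x9 stride=2: (7, 96, 147, 187)
Output shape: (7, 96, 74, 94)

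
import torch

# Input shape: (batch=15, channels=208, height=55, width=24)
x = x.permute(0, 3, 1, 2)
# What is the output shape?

Input shape: (15, 208, 55, 24)
Output shape: (15, 24, 208, 55)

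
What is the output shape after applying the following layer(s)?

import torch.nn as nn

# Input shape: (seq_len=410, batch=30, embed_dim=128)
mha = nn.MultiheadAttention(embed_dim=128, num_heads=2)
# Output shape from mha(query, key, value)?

Input shape: (410, 30, 128)
Output shape: (410, 30, 128)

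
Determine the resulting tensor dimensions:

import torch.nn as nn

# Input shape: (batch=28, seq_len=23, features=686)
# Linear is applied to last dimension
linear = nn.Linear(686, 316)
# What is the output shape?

Input shape: (28, 23, 686)
Output shape: (28, 23, 316)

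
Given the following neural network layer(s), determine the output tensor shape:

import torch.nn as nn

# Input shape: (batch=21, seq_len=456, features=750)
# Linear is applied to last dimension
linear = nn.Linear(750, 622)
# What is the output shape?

Input shape: (21, 456, 750)
Output shape: (21, 456, 622)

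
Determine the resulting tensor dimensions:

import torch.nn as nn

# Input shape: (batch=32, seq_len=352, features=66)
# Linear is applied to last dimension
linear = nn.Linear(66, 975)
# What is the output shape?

Input shape: (32, 352, 66)
Output shape: (32, 352, 975)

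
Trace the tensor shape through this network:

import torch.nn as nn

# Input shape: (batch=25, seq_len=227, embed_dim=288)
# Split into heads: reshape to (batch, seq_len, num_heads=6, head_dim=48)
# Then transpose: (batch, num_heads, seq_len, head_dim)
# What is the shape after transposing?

Input shape: (25, 227, 288)
  -> after reshape: (25, 227, 6, 48)
Output shape: (25, 6, 227, 48)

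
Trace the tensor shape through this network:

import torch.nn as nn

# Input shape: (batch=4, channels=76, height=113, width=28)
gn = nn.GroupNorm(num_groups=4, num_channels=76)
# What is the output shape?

Input shape: (4, 76, 113, 28)
Output shape: (4, 76, 113, 28)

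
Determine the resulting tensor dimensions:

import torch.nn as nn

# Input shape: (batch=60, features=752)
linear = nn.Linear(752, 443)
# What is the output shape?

Input shape: (60, 752)
Output shape: (60, 443)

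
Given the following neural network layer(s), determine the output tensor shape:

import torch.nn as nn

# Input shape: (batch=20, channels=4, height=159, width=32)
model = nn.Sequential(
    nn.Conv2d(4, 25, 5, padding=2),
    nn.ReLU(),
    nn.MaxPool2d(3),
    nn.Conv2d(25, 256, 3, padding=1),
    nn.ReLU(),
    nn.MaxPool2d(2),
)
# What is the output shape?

Input shape: (20, 4, 159, 32)
  -> after first Conv2d: (20, 25, 159, 32)
  -> after first MaxPool2d: (20, 25, 53, 10)
  -> after second Conv2d: (20, 256, 53, 10)
Output shape: (20, 256, 26, 5)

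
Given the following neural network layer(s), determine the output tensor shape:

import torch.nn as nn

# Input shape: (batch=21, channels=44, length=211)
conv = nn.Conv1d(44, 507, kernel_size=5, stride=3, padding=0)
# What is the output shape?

Input shape: (21, 44, 211)
Output shape: (21, 507, 69)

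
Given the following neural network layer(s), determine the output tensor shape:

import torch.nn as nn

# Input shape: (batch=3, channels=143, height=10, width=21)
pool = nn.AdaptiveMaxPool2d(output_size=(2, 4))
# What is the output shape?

Input shape: (3, 143, 10, 21)
Output shape: (3, 143, 2, 4)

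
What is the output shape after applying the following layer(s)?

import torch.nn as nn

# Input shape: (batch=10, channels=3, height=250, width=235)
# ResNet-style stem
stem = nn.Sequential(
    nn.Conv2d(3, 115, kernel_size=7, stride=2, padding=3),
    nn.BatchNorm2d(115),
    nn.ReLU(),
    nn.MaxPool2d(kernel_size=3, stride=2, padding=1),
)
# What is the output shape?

Input shape: (10, 3, 250, 235)
  -> after Conv2d 7x7 stride=2: (10, 115, 125, 118)
Output shape: (10, 115, 63, 59)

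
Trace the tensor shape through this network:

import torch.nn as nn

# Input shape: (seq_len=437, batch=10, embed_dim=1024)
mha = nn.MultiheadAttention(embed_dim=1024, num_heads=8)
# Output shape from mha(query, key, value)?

Input shape: (437, 10, 1024)
Output shape: (437, 10, 1024)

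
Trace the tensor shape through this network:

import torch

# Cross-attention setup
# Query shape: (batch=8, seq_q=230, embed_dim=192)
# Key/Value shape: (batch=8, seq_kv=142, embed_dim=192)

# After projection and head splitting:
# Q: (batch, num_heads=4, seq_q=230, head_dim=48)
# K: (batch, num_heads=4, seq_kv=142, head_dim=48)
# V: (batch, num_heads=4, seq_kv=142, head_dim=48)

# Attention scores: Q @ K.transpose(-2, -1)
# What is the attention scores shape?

Input shape: (8, 230, 192)
Output shape: (8, 4, 230, 142)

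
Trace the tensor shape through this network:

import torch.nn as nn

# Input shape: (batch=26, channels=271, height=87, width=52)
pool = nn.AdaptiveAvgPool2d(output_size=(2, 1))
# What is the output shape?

Input shape: (26, 271, 87, 52)
Output shape: (26, 271, 2, 1)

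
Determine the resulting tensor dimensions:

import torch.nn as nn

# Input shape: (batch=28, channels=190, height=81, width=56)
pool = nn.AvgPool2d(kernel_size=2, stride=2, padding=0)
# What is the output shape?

Input shape: (28, 190, 81, 56)
Output shape: (28, 190, 40, 28)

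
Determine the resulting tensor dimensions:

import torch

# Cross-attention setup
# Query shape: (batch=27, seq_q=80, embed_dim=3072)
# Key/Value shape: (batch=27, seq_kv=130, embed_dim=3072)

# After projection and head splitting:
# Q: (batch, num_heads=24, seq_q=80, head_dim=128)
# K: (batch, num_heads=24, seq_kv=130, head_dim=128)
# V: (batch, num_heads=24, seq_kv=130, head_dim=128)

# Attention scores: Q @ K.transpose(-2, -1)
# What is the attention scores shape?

Input shape: (27, 80, 3072)
Output shape: (27, 24, 80, 130)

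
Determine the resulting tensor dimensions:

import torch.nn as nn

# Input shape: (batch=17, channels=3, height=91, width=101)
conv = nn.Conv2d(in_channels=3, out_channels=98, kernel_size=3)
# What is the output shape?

Input shape: (17, 3, 91, 101)
Output shape: (17, 98, 89, 99)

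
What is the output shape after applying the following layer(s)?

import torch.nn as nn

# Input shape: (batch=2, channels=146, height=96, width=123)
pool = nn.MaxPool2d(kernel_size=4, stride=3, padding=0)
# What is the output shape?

Input shape: (2, 146, 96, 123)
Output shape: (2, 146, 31, 40)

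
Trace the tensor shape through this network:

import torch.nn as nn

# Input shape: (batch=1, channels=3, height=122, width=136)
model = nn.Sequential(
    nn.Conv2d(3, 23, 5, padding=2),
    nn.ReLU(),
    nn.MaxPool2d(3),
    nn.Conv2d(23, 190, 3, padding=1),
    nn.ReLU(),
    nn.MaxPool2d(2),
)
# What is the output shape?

Input shape: (1, 3, 122, 136)
  -> after first Conv2d: (1, 23, 122, 136)
  -> after first MaxPool2d: (1, 23, 40, 45)
  -> after second Conv2d: (1, 190, 40, 45)
Output shape: (1, 190, 20, 22)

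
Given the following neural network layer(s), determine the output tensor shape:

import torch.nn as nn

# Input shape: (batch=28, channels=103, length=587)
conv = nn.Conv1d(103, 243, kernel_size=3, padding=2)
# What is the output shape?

Input shape: (28, 103, 587)
Output shape: (28, 243, 589)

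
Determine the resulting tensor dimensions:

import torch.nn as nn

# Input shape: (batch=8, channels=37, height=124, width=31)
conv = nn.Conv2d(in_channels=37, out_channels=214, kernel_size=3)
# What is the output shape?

Input shape: (8, 37, 124, 31)
Output shape: (8, 214, 122, 29)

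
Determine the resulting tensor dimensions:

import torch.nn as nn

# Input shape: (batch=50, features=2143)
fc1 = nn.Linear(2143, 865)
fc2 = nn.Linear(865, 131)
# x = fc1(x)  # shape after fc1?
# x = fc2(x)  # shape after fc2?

Input shape: (50, 2143)
  -> after fc1: (50, 865)
Output shape: (50, 131)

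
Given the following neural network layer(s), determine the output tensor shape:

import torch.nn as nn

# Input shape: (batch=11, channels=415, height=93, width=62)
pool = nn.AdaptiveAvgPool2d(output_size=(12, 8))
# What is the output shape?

Input shape: (11, 415, 93, 62)
Output shape: (11, 415, 12, 8)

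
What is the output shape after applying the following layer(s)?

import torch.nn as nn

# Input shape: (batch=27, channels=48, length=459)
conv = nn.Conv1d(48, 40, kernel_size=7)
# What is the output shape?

Input shape: (27, 48, 459)
Output shape: (27, 40, 453)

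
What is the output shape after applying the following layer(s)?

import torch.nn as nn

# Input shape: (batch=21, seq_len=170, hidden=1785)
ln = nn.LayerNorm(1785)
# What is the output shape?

Input shape: (21, 170, 1785)
Output shape: (21, 170, 1785)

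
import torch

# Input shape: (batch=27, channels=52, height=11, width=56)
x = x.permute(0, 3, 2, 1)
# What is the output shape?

Input shape: (27, 52, 11, 56)
Output shape: (27, 56, 11, 52)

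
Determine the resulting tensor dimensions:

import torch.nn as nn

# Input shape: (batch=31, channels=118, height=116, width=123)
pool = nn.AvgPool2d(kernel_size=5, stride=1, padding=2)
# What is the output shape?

Input shape: (31, 118, 116, 123)
Output shape: (31, 118, 116, 123)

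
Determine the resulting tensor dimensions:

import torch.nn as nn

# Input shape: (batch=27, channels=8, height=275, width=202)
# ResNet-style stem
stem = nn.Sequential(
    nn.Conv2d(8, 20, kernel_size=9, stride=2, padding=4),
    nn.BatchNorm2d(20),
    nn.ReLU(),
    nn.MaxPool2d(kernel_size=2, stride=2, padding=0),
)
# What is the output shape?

Input shape: (27, 8, 275, 202)
  -> after Conv2d 9x9 stride=2: (27, 20, 138, 101)
Output shape: (27, 20, 69, 50)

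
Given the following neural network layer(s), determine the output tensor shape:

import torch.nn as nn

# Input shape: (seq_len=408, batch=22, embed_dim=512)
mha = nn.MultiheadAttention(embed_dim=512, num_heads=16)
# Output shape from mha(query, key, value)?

Input shape: (408, 22, 512)
Output shape: (408, 22, 512)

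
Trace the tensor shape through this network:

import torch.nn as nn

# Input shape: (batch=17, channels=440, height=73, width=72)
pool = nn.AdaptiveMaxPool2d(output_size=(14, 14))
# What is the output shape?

Input shape: (17, 440, 73, 72)
Output shape: (17, 440, 14, 14)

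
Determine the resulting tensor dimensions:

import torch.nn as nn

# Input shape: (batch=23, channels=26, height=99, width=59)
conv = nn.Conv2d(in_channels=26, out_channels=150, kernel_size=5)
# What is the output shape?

Input shape: (23, 26, 99, 59)
Output shape: (23, 150, 95, 55)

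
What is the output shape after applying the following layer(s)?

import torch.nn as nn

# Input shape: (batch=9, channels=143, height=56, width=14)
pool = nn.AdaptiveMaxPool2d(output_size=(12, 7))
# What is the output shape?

Input shape: (9, 143, 56, 14)
Output shape: (9, 143, 12, 7)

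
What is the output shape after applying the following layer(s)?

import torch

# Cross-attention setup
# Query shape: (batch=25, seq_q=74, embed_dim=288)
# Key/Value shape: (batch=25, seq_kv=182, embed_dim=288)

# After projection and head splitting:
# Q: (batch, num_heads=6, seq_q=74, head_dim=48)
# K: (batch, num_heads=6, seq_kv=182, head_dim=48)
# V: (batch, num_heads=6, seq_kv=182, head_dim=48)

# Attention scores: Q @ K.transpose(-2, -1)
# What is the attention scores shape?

Input shape: (25, 74, 288)
Output shape: (25, 6, 74, 182)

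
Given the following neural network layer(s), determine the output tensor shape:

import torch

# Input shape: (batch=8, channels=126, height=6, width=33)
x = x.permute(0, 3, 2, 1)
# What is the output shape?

Input shape: (8, 126, 6, 33)
Output shape: (8, 33, 6, 126)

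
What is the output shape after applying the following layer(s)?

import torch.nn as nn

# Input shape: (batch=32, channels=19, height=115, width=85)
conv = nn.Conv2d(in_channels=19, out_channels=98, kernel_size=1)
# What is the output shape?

Input shape: (32, 19, 115, 85)
Output shape: (32, 98, 115, 85)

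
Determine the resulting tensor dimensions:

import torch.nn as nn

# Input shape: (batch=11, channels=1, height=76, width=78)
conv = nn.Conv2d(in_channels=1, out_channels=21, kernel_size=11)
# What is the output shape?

Input shape: (11, 1, 76, 78)
Output shape: (11, 21, 66, 68)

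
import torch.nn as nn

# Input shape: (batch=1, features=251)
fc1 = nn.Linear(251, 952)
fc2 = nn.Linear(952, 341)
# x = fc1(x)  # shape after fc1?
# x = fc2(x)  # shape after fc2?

Input shape: (1, 251)
  -> after fc1: (1, 952)
Output shape: (1, 341)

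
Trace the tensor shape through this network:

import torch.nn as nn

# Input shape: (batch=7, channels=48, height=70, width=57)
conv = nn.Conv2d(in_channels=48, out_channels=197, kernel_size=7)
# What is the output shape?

Input shape: (7, 48, 70, 57)
Output shape: (7, 197, 64, 51)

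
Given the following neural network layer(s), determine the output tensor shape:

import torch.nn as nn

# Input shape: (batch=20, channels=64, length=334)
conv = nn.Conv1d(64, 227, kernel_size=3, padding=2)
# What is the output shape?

Input shape: (20, 64, 334)
Output shape: (20, 227, 336)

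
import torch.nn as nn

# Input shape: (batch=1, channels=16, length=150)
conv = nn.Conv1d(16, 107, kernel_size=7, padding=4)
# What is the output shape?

Input shape: (1, 16, 150)
Output shape: (1, 107, 152)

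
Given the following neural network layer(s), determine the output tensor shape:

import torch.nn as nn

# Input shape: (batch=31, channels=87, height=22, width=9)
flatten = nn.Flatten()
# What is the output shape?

Input shape: (31, 87, 22, 9)
Output shape: (31, 17226)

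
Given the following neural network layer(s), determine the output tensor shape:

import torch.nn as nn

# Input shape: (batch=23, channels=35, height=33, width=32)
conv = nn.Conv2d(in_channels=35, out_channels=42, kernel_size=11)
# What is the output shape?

Input shape: (23, 35, 33, 32)
Output shape: (23, 42, 23, 22)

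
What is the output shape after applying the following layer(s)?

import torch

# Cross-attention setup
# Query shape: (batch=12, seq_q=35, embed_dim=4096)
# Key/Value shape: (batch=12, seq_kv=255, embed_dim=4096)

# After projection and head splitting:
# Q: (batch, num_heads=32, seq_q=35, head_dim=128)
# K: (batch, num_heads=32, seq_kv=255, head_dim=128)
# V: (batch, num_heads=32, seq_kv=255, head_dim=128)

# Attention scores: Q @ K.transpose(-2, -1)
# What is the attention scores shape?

Input shape: (12, 35, 4096)
Output shape: (12, 32, 35, 255)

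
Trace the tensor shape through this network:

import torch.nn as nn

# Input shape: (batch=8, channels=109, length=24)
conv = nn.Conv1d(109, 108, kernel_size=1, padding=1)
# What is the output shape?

Input shape: (8, 109, 24)
Output shape: (8, 108, 26)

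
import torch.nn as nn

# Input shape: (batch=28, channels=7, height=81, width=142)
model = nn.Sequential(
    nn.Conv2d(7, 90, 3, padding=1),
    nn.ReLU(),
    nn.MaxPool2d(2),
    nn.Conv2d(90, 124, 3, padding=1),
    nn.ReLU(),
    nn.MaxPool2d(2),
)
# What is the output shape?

Input shape: (28, 7, 81, 142)
  -> after first Conv2d: (28, 90, 81, 142)
  -> after first MaxPool2d: (28, 90, 40, 71)
  -> after second Conv2d: (28, 124, 40, 71)
Output shape: (28, 124, 20, 35)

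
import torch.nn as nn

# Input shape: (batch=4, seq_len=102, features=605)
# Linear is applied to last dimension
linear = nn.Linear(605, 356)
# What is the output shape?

Input shape: (4, 102, 605)
Output shape: (4, 102, 356)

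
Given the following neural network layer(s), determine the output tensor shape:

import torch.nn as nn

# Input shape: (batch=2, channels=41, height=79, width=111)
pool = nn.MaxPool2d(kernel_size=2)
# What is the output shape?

Input shape: (2, 41, 79, 111)
Output shape: (2, 41, 39, 55)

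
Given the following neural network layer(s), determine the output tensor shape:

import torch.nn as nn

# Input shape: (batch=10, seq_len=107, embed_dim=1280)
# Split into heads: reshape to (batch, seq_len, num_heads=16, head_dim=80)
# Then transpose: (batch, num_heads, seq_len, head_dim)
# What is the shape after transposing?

Input shape: (10, 107, 1280)
  -> after reshape: (10, 107, 16, 80)
Output shape: (10, 16, 107, 80)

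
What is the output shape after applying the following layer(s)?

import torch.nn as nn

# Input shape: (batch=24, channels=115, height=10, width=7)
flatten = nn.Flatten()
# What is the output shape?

Input shape: (24, 115, 10, 7)
Output shape: (24, 8050)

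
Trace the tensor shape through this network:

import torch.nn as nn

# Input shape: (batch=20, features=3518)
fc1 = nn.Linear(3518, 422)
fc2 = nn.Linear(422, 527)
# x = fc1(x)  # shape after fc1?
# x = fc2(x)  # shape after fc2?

Input shape: (20, 3518)
  -> after fc1: (20, 422)
Output shape: (20, 527)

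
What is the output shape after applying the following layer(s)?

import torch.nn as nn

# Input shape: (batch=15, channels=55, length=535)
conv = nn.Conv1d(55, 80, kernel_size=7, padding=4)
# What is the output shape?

Input shape: (15, 55, 535)
Output shape: (15, 80, 537)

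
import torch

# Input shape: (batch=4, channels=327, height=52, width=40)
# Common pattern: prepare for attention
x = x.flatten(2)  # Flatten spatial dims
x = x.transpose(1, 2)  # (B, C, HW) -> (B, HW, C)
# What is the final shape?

Input shape: (4, 327, 52, 40)
  -> after flatten(2): (4, 327, 2080)
Output shape: (4, 2080, 327)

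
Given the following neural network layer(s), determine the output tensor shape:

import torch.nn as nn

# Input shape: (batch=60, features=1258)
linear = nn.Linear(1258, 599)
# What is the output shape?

Input shape: (60, 1258)
Output shape: (60, 599)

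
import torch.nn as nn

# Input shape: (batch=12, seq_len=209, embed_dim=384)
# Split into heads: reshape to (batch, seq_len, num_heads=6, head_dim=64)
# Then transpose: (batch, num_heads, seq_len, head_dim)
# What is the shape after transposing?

Input shape: (12, 209, 384)
  -> after reshape: (12, 209, 6, 64)
Output shape: (12, 6, 209, 64)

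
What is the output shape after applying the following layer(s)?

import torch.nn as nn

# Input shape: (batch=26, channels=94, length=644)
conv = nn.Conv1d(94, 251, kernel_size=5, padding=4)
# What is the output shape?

Input shape: (26, 94, 644)
Output shape: (26, 251, 648)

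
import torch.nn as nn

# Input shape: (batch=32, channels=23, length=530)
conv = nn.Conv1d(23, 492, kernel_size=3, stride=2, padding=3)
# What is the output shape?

Input shape: (32, 23, 530)
Output shape: (32, 492, 267)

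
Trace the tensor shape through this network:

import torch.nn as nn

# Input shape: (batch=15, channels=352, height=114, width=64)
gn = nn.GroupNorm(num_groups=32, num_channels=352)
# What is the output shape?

Input shape: (15, 352, 114, 64)
Output shape: (15, 352, 114, 64)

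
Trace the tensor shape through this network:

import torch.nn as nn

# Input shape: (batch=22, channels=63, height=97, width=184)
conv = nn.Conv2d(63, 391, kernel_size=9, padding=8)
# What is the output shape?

Input shape: (22, 63, 97, 184)
Output shape: (22, 391, 105, 192)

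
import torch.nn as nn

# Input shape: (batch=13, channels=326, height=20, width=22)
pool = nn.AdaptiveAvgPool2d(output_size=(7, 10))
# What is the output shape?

Input shape: (13, 326, 20, 22)
Output shape: (13, 326, 7, 10)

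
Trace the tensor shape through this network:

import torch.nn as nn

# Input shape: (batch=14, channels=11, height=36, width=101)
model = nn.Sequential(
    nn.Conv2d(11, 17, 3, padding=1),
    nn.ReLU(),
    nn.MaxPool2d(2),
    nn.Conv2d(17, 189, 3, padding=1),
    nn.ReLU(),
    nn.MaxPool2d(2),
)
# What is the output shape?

Input shape: (14, 11, 36, 101)
  -> after first Conv2d: (14, 17, 36, 101)
  -> after first MaxPool2d: (14, 17, 18, 50)
  -> after second Conv2d: (14, 189, 18, 50)
Output shape: (14, 189, 9, 25)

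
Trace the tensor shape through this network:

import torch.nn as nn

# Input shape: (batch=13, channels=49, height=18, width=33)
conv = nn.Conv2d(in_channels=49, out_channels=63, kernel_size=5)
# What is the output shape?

Input shape: (13, 49, 18, 33)
Output shape: (13, 63, 14, 29)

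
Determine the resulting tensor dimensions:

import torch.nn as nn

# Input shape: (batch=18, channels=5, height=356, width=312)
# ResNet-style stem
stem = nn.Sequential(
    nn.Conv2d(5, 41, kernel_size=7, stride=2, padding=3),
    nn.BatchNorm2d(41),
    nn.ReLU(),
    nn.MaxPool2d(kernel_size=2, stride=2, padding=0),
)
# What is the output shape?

Input shape: (18, 5, 356, 312)
  -> after Conv2d 7x7 stride=2: (18, 41, 178, 156)
Output shape: (18, 41, 89, 78)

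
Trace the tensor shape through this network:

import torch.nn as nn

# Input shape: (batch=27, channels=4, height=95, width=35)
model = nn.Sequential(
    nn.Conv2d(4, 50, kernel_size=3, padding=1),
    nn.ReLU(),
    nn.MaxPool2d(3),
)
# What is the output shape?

Input shape: (27, 4, 95, 35)
  -> after Conv2d: (27, 50, 95, 35)
  -> after ReLU: (27, 50, 95, 35)
Output shape: (27, 50, 31, 11)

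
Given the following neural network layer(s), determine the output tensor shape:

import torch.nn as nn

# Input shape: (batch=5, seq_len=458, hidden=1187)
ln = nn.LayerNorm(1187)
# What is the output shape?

Input shape: (5, 458, 1187)
Output shape: (5, 458, 1187)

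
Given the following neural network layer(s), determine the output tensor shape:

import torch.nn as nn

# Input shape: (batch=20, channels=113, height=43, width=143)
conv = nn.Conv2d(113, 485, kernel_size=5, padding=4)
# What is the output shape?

Input shape: (20, 113, 43, 143)
Output shape: (20, 485, 47, 147)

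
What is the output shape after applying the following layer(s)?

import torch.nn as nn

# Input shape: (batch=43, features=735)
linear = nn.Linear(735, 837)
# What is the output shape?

Input shape: (43, 735)
Output shape: (43, 837)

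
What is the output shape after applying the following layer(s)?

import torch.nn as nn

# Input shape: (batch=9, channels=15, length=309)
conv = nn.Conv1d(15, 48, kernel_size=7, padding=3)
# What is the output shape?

Input shape: (9, 15, 309)
Output shape: (9, 48, 309)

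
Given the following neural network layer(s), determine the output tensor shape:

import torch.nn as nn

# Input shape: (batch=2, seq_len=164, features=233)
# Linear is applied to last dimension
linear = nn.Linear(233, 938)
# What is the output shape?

Input shape: (2, 164, 233)
Output shape: (2, 164, 938)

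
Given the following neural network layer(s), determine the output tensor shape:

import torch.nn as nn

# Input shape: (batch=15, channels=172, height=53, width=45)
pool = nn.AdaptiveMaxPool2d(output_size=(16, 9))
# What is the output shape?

Input shape: (15, 172, 53, 45)
Output shape: (15, 172, 16, 9)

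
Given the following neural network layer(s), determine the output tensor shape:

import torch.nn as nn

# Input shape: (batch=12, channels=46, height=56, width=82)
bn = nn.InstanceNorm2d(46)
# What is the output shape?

Input shape: (12, 46, 56, 82)
Output shape: (12, 46, 56, 82)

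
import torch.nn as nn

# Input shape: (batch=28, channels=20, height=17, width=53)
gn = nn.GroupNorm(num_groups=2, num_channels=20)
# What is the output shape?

Input shape: (28, 20, 17, 53)
Output shape: (28, 20, 17, 53)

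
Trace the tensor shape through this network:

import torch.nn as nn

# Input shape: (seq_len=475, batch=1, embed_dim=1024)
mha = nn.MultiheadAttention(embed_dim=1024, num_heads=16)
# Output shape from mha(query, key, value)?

Input shape: (475, 1, 1024)
Output shape: (475, 1, 1024)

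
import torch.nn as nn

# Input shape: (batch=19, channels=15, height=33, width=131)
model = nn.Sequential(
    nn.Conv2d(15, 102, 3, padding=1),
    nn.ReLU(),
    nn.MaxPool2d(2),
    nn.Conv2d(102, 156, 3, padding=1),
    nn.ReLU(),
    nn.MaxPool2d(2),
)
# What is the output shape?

Input shape: (19, 15, 33, 131)
  -> after first Conv2d: (19, 102, 33, 131)
  -> after first MaxPool2d: (19, 102, 16, 65)
  -> after second Conv2d: (19, 156, 16, 65)
Output shape: (19, 156, 8, 32)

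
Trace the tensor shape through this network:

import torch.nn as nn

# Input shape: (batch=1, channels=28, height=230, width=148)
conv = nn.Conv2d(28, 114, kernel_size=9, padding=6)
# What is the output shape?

Input shape: (1, 28, 230, 148)
Output shape: (1, 114, 234, 152)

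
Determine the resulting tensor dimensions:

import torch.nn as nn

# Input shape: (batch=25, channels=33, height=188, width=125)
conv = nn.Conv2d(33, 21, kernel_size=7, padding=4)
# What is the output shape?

Input shape: (25, 33, 188, 125)
Output shape: (25, 21, 190, 127)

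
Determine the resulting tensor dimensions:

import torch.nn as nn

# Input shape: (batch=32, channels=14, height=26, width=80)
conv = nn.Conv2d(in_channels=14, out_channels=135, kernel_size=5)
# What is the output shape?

Input shape: (32, 14, 26, 80)
Output shape: (32, 135, 22, 76)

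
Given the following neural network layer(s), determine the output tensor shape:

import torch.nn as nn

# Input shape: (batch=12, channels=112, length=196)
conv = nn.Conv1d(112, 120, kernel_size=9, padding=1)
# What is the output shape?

Input shape: (12, 112, 196)
Output shape: (12, 120, 190)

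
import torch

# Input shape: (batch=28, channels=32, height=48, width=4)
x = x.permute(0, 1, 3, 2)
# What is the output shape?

Input shape: (28, 32, 48, 4)
Output shape: (28, 32, 4, 48)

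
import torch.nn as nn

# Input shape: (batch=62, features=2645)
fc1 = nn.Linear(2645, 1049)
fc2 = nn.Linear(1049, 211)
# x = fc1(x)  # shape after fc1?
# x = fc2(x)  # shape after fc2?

Input shape: (62, 2645)
  -> after fc1: (62, 1049)
Output shape: (62, 211)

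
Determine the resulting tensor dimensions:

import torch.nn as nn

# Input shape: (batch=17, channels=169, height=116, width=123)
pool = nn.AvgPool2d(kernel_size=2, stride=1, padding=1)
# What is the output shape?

Input shape: (17, 169, 116, 123)
Output shape: (17, 169, 117, 124)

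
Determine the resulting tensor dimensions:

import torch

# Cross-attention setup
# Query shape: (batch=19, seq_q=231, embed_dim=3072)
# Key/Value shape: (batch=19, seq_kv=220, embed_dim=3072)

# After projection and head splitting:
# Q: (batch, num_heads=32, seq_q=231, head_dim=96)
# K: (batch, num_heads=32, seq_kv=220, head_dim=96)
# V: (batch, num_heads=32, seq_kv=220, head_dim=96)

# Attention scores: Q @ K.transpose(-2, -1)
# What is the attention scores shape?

Input shape: (19, 231, 3072)
Output shape: (19, 32, 231, 220)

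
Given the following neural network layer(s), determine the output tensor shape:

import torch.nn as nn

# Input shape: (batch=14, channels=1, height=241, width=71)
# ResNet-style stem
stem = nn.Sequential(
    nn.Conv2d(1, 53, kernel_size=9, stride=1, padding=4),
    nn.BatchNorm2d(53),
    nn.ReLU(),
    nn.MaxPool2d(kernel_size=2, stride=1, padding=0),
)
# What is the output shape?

Input shape: (14, 1, 241, 71)
  -> after Conv2d 9x9 stride=1: (14, 53, 241, 71)
Output shape: (14, 53, 240, 70)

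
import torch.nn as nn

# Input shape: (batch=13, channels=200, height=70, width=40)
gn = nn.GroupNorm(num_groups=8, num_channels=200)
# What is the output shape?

Input shape: (13, 200, 70, 40)
Output shape: (13, 200, 70, 40)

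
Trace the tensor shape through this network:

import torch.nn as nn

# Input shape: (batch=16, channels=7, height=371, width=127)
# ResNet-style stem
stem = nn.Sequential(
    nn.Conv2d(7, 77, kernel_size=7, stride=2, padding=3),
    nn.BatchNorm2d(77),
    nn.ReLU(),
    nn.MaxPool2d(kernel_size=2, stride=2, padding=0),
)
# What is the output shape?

Input shape: (16, 7, 371, 127)
  -> after Conv2d 7x7 stride=2: (16, 77, 186, 64)
Output shape: (16, 77, 93, 32)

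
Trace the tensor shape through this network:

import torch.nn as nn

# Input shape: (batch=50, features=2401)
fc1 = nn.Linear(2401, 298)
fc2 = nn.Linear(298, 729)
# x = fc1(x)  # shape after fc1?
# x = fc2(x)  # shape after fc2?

Input shape: (50, 2401)
  -> after fc1: (50, 298)
Output shape: (50, 729)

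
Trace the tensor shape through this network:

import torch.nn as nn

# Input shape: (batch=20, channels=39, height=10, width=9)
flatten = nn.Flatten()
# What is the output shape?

Input shape: (20, 39, 10, 9)
Output shape: (20, 3510)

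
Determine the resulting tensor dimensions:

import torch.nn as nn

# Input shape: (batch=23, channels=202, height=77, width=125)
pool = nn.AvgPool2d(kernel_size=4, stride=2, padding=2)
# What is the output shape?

Input shape: (23, 202, 77, 125)
Output shape: (23, 202, 39, 63)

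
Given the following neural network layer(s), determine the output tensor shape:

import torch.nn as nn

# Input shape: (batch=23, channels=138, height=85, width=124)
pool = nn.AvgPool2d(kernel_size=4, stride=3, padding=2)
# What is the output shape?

Input shape: (23, 138, 85, 124)
Output shape: (23, 138, 29, 42)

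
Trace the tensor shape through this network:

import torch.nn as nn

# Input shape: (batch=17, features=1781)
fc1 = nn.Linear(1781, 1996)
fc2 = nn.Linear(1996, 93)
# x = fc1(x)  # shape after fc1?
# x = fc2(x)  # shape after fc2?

Input shape: (17, 1781)
  -> after fc1: (17, 1996)
Output shape: (17, 93)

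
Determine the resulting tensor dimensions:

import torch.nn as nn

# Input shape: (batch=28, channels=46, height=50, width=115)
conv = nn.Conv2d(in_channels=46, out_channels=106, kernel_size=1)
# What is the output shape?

Input shape: (28, 46, 50, 115)
Output shape: (28, 106, 50, 115)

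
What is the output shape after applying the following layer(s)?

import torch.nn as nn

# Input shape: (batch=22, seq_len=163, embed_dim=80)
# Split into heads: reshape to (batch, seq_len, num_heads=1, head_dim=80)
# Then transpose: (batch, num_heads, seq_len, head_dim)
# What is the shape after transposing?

Input shape: (22, 163, 80)
  -> after reshape: (22, 163, 1, 80)
Output shape: (22, 1, 163, 80)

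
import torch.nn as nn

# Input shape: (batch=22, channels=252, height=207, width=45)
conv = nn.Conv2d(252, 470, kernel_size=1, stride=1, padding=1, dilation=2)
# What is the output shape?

Input shape: (22, 252, 207, 45)
Output shape: (22, 470, 209, 47)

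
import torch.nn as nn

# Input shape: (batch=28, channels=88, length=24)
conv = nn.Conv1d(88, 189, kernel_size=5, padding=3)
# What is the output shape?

Input shape: (28, 88, 24)
Output shape: (28, 189, 26)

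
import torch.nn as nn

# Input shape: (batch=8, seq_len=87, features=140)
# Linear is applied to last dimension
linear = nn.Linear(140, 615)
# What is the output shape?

Input shape: (8, 87, 140)
Output shape: (8, 87, 615)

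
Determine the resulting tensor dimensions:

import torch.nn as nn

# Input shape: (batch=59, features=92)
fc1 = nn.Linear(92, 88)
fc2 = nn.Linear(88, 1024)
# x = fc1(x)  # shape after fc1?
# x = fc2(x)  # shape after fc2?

Input shape: (59, 92)
  -> after fc1: (59, 88)
Output shape: (59, 1024)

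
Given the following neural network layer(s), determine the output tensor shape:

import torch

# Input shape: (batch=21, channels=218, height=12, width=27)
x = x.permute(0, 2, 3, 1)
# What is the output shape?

Input shape: (21, 218, 12, 27)
Output shape: (21, 12, 27, 218)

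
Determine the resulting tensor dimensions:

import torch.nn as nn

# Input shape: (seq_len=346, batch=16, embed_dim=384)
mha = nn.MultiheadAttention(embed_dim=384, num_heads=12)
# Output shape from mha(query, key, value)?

Input shape: (346, 16, 384)
Output shape: (346, 16, 384)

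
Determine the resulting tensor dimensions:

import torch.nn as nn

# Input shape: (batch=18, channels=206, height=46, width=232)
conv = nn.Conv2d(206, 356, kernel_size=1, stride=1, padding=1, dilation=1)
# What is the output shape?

Input shape: (18, 206, 46, 232)
Output shape: (18, 356, 48, 234)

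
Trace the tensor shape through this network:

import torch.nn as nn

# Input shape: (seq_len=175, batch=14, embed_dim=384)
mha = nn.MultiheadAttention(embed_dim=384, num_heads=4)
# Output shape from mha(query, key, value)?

Input shape: (175, 14, 384)
Output shape: (175, 14, 384)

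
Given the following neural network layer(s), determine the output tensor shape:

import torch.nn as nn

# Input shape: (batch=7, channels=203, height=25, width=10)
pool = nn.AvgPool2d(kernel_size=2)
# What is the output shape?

Input shape: (7, 203, 25, 10)
Output shape: (7, 203, 12, 5)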